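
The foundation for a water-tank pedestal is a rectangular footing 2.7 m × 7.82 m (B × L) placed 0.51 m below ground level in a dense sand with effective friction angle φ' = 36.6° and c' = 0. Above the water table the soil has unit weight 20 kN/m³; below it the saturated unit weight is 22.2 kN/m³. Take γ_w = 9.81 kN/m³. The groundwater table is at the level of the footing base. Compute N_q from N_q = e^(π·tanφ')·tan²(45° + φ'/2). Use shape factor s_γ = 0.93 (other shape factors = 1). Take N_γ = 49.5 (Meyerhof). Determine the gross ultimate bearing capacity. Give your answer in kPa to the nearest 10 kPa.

q_ult ≈ 1190 kPa

tan36.6° = 0.7427, so N_q = e^(π×0.7427)·tan²(63.3°) = 10.31 × 3.953 = 40.76.
Overburden at base level: q = 20 × 0.51 = 10.2 kPa.
Below the base the soil is submerged, so the ½γBN_γ term uses γ' = 22.2 − 9.81 = 12.39 kN/m³.
Surcharge term q·N_q = 10.2 × 40.76 = 415.75 kPa; self-weight term 0.5·γ·B·N_γ·s_γ = 0.5 × 12.39 × 2.7 × 49.5 × 0.93 = 770 kPa.
q_ult = 415.75 + 770 = 1185.8 kPa.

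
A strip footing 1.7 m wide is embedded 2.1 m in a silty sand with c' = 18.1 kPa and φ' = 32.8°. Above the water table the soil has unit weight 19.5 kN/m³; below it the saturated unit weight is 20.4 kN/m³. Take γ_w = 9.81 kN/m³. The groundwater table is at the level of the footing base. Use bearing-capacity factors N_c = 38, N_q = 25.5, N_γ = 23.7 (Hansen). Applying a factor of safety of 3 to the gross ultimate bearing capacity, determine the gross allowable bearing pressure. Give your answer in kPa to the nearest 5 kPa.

q_all ≈ 650 kPa

Overburden at base level: q = 19.5 × 2.1 = 40.95 kPa.
Below the base the soil is submerged, so the ½γBN_γ term uses γ' = 20.4 − 9.81 = 10.59 kN/m³.
Cohesion term c·N_c = 18.1 × 38 = 687.8 kPa; surcharge term q·N_q = 40.95 × 25.5 = 1044.2 kPa; self-weight term 0.5·γ·B·N_γ = 0.5 × 10.59 × 1.7 × 23.7 = 213.34 kPa.
q_ult = 687.8 + 1044.2 + 213.34 = 1945.4 kPa.
q_all = q_ult / FS = 1945.4 / 3 = 648.45 kPa.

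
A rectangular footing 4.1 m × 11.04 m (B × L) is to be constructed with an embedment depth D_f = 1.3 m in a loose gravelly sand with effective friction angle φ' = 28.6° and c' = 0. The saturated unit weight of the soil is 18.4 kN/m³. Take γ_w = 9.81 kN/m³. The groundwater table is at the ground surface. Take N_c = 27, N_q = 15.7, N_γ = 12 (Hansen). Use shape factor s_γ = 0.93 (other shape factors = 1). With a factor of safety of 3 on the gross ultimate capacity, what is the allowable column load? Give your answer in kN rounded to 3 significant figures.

P_all ≈ 5610 kN

With the water table at the surface the whole profile is submerged: γ' = 18.4 − 9.81 = 8.59 kN/m³, so q = γ'·D_f = 11.167 kPa; the same γ' applies in the ½γBN_γ term.
q_ult = q·N_q + 0.5·γ·B·N_γ·s_γ
     = 11.167 × 15.7 + 0.5 × 8.59 × 4.1 × 12 × 0.93
     = 175.32 + 196.52 = 371.84 kPa.
Gross allowable pressure q_all = 371.84 / 3 = 123.95 kPa.
Footing area = 45.264 m², so allowable column load = 123.95 × 45.264 = 5610.4 kN.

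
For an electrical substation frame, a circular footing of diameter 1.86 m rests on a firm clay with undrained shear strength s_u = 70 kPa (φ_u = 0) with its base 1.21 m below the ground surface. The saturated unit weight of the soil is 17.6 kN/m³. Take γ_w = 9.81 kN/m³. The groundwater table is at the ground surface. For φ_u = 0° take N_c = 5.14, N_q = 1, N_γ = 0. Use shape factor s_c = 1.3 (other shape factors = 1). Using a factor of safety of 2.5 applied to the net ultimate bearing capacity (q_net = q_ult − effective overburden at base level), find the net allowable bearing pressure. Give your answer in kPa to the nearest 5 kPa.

q_all(net) ≈ 185 kPa

γ' = 17.6 − 9.81 = 7.79 kN/m³ (submerged throughout). q = 7.79 × 1.21 = 9.4259 kPa.
c·N_c·s_c = 70 × 5.14 × 1.3 = 467.74 kPa
q·N_q = 9.4259 × 1 = 9.4259 kPa
q_ult = 467.74 + 9.4259 = 477.17 kPa.
Net ultimate: q_net = 477.17 − 9.4259 = 467.74 kPa.
q_all(net) = 467.74 / 2.5 = 187.1 kPa.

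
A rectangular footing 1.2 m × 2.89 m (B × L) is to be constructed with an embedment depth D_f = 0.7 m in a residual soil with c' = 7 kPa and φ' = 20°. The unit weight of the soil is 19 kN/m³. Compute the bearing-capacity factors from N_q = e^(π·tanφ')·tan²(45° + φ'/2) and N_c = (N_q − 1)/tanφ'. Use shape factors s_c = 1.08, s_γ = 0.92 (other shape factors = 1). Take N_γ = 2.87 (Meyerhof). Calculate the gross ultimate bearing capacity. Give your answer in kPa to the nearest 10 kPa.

q_ult ≈ 230 kPa

tan20° = 0.364, so N_q = e^(π×0.364)·tan²(55°) = 3.138 × 2.04 = 6.4.
N_c = (6.4 − 1)/tan20° = 14.83.
q = γ·D_f = 19 × 0.7 = 13.3 kPa.
c·N_c·s_c = 7 × 14.835 × 1.08 = 112.15 kPa
q·N_q = 13.3 × 6.3994 = 85.112 kPa
0.5·γ·B·N_γ·s_γ = 0.5 × 19 × 1.2 × 2.87 × 0.92 = 30.101 kPa
q_ult = 112.15 + 85.112 + 30.101 = 227.36 kPa.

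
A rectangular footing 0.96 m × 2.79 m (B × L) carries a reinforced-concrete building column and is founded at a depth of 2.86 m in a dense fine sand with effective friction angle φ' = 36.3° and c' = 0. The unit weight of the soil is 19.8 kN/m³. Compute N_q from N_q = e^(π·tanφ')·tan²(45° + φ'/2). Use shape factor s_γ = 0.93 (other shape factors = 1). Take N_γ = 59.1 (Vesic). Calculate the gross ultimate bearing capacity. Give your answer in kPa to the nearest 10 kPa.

q_ult ≈ 2740 kPa

tan36.3° = 0.7346, so N_q = e^(π×0.7346)·tan²(63.15°) = 10.052 × 3.902 = 39.22.
Overburden at base level: q = 19.8 × 2.86 = 56.628 kPa.
Surcharge term q·N_q = 56.628 × 39.222 = 2221.1 kPa; self-weight term 0.5·γ·B·N_γ·s_γ = 0.5 × 19.8 × 0.96 × 59.1 × 0.93 = 522.37 kPa.
q_ult = 2221.1 + 522.37 = 2743.5 kPa.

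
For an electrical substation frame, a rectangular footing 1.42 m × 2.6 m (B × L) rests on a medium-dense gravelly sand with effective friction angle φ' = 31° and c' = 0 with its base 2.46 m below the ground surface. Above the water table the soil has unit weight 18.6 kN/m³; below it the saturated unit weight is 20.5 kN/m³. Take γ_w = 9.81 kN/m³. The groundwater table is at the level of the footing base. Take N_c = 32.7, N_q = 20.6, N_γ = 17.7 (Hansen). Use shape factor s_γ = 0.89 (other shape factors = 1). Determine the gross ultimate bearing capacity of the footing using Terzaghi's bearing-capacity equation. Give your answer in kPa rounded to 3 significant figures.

Overburden at base level: q = 18.6 × 2.46 = 45.756 kPa.
Below the base the soil is submerged, so the ½γBN_γ term uses γ' = 20.5 − 9.81 = 10.69 kN/m³.
Surcharge term q·N_q = 45.756 × 20.6 = 942.57 kPa; self-weight term 0.5·γ·B·N_γ·s_γ = 0.5 × 10.69 × 1.42 × 17.7 × 0.89 = 119.56 kPa.
q_ult = 942.57 + 119.56 = 1062.1 kPa.

q_ult ≈ 1060 kPa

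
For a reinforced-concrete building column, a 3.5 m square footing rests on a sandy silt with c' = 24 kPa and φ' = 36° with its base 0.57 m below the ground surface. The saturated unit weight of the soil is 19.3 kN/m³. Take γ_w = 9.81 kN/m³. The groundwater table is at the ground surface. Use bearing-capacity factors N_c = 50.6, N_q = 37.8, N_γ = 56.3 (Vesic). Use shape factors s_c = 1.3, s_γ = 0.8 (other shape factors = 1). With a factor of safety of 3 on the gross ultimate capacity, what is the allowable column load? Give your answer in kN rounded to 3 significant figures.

P_all ≈ 10300 kN

Water table at ground surface, so effective unit weight γ' = 19.3 − 9.81 = 9.49 kN/m³ is used throughout; overburden q = 9.49 × 0.57 = 5.4093 kPa; the same γ' applies in the ½γBN_γ term.
Cohesion term c·N_c·s_c = 24 × 50.6 × 1.3 = 1578.7 kPa; surcharge term q·N_q = 5.4093 × 37.8 = 204.47 kPa; self-weight term 0.5·γ·B·N_γ·s_γ = 0.5 × 9.49 × 3.5 × 56.3 × 0.8 = 748 kPa.
q_ult = 1578.7 + 204.47 + 748 = 2531.2 kPa.
Gross allowable pressure q_all = 2531.2 / 3 = 843.73 kPa.
Footing area = 12.25 m², so allowable column load = 843.73 × 12.25 = 10336 kN.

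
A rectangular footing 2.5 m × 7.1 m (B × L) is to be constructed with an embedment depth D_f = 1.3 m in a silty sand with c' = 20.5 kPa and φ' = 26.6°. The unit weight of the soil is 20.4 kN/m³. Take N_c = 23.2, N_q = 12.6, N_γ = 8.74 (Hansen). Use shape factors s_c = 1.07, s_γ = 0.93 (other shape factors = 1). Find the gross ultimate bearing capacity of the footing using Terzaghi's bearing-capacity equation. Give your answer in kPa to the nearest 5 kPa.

q_ult ≈ 1050 kPa

Effective surcharge at the founding depth q = γ·D_f = 20.4 × 1.3 = 26.52 kPa.
q_ult = c·N_c·s_c + q·N_q + 0.5·γ·B·N_γ·s_γ
     = 20.5 × 23.2 × 1.07 + 26.52 × 12.6 + 0.5 × 20.4 × 2.5 × 8.74 × 0.93
     = 508.89 + 334.15 + 207.27 = 1050.3 kPa.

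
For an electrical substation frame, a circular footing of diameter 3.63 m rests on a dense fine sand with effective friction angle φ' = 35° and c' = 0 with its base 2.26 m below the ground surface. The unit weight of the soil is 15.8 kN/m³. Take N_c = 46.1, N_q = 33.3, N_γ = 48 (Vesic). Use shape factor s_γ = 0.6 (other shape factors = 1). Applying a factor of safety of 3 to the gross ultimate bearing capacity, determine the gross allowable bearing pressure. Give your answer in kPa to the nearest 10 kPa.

q_all ≈ 670 kPa

q = γ·D_f = 15.8 × 2.26 = 35.708 kPa.
q·N_q = 35.708 × 33.3 = 1189.1 kPa
0.5·γ·B·N_γ·s_γ = 0.5 × 15.8 × 3.63 × 48 × 0.6 = 825.9 kPa
q_ult = 1189.1 + 825.9 = 2015 kPa.
q_all = q_ult / FS = 2015 / 3 = 671.66 kPa.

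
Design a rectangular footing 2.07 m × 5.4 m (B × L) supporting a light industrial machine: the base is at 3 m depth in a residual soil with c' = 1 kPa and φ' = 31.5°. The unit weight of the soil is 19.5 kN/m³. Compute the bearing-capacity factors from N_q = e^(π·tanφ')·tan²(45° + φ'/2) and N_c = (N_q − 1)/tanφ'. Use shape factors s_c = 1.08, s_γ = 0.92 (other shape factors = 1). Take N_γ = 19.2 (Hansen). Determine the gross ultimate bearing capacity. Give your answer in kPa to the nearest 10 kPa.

q_ult ≈ 1670 kPa

tan31.5° = 0.6128, so N_q = e^(π×0.6128)·tan²(60.75°) = 6.856 × 3.188 = 21.86.
N_c = (21.86 − 1)/tan31.5° = 34.04.
q = γ·D_f = 19.5 × 3 = 58.5 kPa.
c·N_c·s_c = 1 × 34.042 × 1.08 = 36.766 kPa
q·N_q = 58.5 × 21.861 = 1278.9 kPa
0.5·γ·B·N_γ·s_γ = 0.5 × 19.5 × 2.07 × 19.2 × 0.92 = 356.5 kPa
q_ult = 36.766 + 1278.9 + 356.5 = 1672.1 kPa.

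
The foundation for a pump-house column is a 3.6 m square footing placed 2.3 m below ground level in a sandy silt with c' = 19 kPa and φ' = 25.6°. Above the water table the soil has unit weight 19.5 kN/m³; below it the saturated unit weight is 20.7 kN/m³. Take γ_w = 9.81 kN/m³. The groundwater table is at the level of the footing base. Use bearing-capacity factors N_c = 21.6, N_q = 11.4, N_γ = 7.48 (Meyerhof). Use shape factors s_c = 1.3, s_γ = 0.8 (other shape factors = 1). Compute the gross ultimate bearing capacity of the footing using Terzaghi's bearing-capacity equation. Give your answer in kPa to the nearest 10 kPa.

q_ult ≈ 1160 kPa

Overburden at base level: q = 19.5 × 2.3 = 44.85 kPa.
Below the base the soil is submerged, so the ½γBN_γ term uses γ' = 20.7 − 9.81 = 10.89 kN/m³.
Cohesion term c·N_c·s_c = 19 × 21.6 × 1.3 = 533.52 kPa; surcharge term q·N_q = 44.85 × 11.4 = 511.29 kPa; self-weight term 0.5·γ·B·N_γ·s_γ = 0.5 × 10.89 × 3.6 × 7.48 × 0.8 = 117.3 kPa.
q_ult = 533.52 + 511.29 + 117.3 = 1162.1 kPa.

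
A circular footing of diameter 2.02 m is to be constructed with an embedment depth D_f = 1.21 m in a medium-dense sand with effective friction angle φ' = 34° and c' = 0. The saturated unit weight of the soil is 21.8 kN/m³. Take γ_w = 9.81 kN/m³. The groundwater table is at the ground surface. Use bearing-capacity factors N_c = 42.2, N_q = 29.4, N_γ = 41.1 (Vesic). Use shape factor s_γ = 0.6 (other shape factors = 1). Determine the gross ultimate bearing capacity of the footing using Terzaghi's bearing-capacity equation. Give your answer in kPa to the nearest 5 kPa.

q_ult ≈ 725 kPa

Water table at ground surface, so effective unit weight γ' = 21.8 − 9.81 = 11.99 kN/m³ is used throughout; overburden q = 11.99 × 1.21 = 14.508 kPa; the same γ' applies in the ½γBN_γ term.
Surcharge term q·N_q = 14.508 × 29.4 = 426.53 kPa; self-weight term 0.5·γ·B·N_γ·s_γ = 0.5 × 11.99 × 2.02 × 41.1 × 0.6 = 298.63 kPa.
q_ult = 426.53 + 298.63 = 725.16 kPa.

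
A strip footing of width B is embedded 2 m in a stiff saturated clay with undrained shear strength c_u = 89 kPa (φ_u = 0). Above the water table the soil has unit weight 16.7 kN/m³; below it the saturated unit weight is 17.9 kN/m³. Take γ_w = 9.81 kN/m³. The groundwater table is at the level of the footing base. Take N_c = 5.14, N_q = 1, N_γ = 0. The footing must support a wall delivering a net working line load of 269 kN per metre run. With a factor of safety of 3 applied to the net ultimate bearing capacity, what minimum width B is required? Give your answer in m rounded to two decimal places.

B = 1.76 m

q = γ·D_f = 16.7 × 2 = 33.4 kPa.
c·N_c = 89 × 5.14 = 457.46 kPa
q·N_q = 33.4 × 1 = 33.4 kPa
q_ult = 457.46 + 33.4 = 490.86 kPa.
For φ = 0 the ½γBN_γ term vanishes, so q_ult is independent of B. q_net = 490.86 − 33.4 = 457.46 kPa; q_all(net) = 457.46/3 = 152.49 kPa.
Required width B = w / q_all(net) = 269 / 152.49 = 1.764 m.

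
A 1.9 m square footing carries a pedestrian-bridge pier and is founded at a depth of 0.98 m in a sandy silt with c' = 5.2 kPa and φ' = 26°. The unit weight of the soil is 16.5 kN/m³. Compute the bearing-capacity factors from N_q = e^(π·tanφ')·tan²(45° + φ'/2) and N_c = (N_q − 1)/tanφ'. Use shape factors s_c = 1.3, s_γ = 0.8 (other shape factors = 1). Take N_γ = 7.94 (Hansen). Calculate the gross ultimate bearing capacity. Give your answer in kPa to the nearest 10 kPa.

tan26° = 0.4877, so N_q = e^(π×0.4877)·tan²(58°) = 4.629 × 2.561 = 11.85.
N_c = (11.85 − 1)/tan26° = 22.25.
Effective surcharge at the founding depth q = γ·D_f = 16.5 × 0.98 = 16.17 kPa.
q_ult = c·N_c·s_c + q·N_q + 0.5·γ·B·N_γ·s_γ
     = 5.2 × 22.254 × 1.3 + 16.17 × 11.854 + 0.5 × 16.5 × 1.9 × 7.94 × 0.8
     = 150.44 + 191.68 + 99.568 = 441.69 kPa.

q_ult ≈ 440 kPa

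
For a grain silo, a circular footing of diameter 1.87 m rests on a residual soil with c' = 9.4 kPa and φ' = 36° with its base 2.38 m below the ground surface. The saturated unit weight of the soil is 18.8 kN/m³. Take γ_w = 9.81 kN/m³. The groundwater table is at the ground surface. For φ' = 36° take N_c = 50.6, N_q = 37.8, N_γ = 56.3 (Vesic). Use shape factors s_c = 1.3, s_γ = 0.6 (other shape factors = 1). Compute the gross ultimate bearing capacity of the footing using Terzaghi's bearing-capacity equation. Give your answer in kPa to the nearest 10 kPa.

q_ult ≈ 1710 kPa

With the water table at the surface the whole profile is submerged: γ' = 18.8 − 9.81 = 8.99 kN/m³, so q = γ'·D_f = 21.396 kPa; the same γ' applies in the ½γBN_γ term.
q_ult = c·N_c·s_c + q·N_q + 0.5·γ·B·N_γ·s_γ
     = 9.4 × 50.6 × 1.3 + 21.396 × 37.8 + 0.5 × 8.99 × 1.87 × 56.3 × 0.6
     = 618.33 + 808.78 + 283.94 = 1711.1 kPa.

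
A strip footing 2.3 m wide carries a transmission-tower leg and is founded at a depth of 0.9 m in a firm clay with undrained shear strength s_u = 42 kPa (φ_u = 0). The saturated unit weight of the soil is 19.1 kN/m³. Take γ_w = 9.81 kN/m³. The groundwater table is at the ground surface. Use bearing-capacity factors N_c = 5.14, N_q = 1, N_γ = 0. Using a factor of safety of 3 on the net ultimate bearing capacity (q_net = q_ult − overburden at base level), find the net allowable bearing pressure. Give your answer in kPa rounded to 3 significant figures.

q_all(net) ≈ 72 kPa

γ' = 19.1 − 9.81 = 9.29 kN/m³ (submerged throughout). q = 9.29 × 0.9 = 8.361 kPa.
c·N_c = 42 × 5.14 = 215.88 kPa
q·N_q = 8.361 × 1 = 8.361 kPa
q_ult = 215.88 + 8.361 = 224.24 kPa.
q_net = 224.24 − 8.361 = 215.88 kPa.
q_all(net) = 215.88 / 3 = 71.96 kPa.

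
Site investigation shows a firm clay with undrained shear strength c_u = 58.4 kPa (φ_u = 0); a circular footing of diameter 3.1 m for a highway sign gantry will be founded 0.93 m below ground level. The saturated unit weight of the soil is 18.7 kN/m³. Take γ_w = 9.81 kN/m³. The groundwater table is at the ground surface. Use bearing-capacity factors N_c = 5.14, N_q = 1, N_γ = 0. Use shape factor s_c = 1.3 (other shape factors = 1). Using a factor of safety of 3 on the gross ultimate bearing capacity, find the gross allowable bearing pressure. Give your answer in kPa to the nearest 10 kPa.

q_all ≈ 130 kPa

γ' = 18.7 − 9.81 = 8.89 kN/m³ (submerged throughout). q = 8.89 × 0.93 = 8.2677 kPa.
c·N_c·s_c = 58.4 × 5.14 × 1.3 = 390.23 kPa
q·N_q = 8.2677 × 1 = 8.2677 kPa
q_ult = 390.23 + 8.2677 = 398.5 kPa.
q_all = 398.5 / 3 = 132.83 kPa.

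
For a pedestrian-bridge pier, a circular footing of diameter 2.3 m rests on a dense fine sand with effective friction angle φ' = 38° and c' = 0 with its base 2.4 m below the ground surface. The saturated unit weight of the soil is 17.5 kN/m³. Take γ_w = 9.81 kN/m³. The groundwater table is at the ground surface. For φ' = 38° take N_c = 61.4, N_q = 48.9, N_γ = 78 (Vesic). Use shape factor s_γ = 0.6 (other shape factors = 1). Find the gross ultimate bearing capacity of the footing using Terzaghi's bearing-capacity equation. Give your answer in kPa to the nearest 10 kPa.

Water table at ground surface, so effective unit weight γ' = 17.5 − 9.81 = 7.69 kN/m³ is used throughout; overburden q = 7.69 × 2.4 = 18.456 kPa; the same γ' applies in the ½γBN_γ term.
Surcharge term q·N_q = 18.456 × 48.9 = 902.5 kPa; self-weight term 0.5·γ·B·N_γ·s_γ = 0.5 × 7.69 × 2.3 × 78 × 0.6 = 413.88 kPa.
q_ult = 902.5 + 413.88 = 1316.4 kPa.

q_ult ≈ 1320 kPa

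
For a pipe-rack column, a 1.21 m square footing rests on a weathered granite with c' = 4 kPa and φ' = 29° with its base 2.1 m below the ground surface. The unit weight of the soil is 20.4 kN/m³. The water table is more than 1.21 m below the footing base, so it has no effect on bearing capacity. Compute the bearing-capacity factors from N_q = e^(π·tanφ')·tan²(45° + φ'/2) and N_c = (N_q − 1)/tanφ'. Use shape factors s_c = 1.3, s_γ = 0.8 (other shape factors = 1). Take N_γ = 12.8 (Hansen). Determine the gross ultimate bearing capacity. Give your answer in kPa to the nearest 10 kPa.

q_ult ≈ 980 kPa

tan29° = 0.5543, so N_q = e^(π×0.5543)·tan²(59.5°) = 5.705 × 2.882 = 16.44.
N_c = (16.44 − 1)/tan29° = 27.86.
Effective surcharge at the founding depth q = γ·D_f = 20.4 × 2.1 = 42.84 kPa.
q_ult = c·N_c·s_c + q·N_q + 0.5·γ·B·N_γ·s_γ
     = 4 × 27.86 × 1.3 + 42.84 × 16.443 + 0.5 × 20.4 × 1.21 × 12.8 × 0.8
     = 144.87 + 704.43 + 126.38 = 975.69 kPa.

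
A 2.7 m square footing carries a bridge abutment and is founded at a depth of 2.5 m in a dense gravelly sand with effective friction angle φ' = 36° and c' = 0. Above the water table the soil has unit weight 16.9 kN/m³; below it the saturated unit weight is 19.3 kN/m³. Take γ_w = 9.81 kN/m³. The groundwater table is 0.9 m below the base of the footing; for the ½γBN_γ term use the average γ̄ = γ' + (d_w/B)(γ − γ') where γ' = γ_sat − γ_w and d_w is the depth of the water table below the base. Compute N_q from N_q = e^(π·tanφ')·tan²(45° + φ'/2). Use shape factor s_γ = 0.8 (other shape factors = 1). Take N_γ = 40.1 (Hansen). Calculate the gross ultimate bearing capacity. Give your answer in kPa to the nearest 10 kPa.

q_ult ≈ 2110 kPa

tan36° = 0.7265, so N_q = e^(π×0.7265)·tan²(63°) = 9.801 × 3.852 = 37.75.
Overburden at base level: q = 16.9 × 2.5 = 42.25 kPa.
The water table is 0.9 m below the base (< B = 2.7 m), so the ½γBN_γ term uses γ̄ = γ' + (d_w/B)(γ − γ') = 9.49 + (0.9/2.7)(16.9 − 9.49) = 11.96 kN/m³.
Surcharge term q·N_q = 42.25 × 37.752 = 1595 kPa; self-weight term 0.5·γ·B·N_γ·s_γ = 0.5 × 11.96 × 2.7 × 40.1 × 0.8 = 517.96 kPa.
q_ult = 1595 + 517.96 = 2113 kPa.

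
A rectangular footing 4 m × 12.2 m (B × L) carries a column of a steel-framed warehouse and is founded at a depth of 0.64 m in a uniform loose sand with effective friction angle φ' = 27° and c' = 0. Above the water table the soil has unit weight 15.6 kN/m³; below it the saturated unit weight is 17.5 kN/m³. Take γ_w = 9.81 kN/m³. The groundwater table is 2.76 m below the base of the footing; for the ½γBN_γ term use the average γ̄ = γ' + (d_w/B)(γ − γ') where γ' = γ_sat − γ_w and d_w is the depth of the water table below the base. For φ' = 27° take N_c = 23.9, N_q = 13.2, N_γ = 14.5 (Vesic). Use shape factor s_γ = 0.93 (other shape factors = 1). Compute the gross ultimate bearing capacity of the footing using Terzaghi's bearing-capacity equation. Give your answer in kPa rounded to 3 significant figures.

Overburden at base level: q = 15.6 × 0.64 = 9.984 kPa.
The water table is 2.76 m below the base (< B = 4 m), so the ½γBN_γ term uses γ̄ = γ' + (d_w/B)(γ − γ') = 7.69 + (2.76/4)(15.6 − 7.69) = 13.148 kN/m³.
Surcharge term q·N_q = 9.984 × 13.2 = 131.79 kPa; self-weight term 0.5·γ·B·N_γ·s_γ = 0.5 × 13.148 × 4 × 14.5 × 0.93 = 354.6 kPa.
q_ult = 131.79 + 354.6 = 486.39 kPa.

q_ult ≈ 486 kPa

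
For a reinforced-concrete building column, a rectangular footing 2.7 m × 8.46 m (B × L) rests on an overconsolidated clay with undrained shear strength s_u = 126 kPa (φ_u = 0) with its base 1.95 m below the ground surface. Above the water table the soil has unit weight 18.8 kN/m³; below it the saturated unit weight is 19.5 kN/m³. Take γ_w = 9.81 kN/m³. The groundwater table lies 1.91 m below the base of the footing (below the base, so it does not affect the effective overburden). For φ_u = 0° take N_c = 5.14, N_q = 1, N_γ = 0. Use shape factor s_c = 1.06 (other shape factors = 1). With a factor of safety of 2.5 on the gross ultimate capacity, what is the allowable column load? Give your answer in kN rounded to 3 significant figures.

Effective surcharge at the founding depth q = γ·D_f = 18.8 × 1.95 = 36.66 kPa.
q_ult = c·N_c·s_c + q·N_q
     = 126 × 5.14 × 1.06 + 36.66 × 1
     = 686.5 + 36.66 = 723.16 kPa.
Gross allowable pressure q_all = 723.16 / 2.5 = 289.26 kPa.
Footing area = 22.842 m², so allowable column load = 289.26 × 22.842 = 6607.4 kN.

P_all ≈ 6610 kN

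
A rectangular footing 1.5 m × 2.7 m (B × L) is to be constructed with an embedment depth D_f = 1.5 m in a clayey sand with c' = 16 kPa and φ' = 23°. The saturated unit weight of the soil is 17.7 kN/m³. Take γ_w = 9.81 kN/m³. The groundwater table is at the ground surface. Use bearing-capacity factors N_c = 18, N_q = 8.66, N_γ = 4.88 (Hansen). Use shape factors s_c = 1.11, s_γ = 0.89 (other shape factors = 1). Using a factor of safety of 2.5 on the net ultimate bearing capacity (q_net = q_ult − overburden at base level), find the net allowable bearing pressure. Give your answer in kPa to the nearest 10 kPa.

q_all(net) ≈ 170 kPa

Water table at ground surface, so effective unit weight γ' = 17.7 − 9.81 = 7.89 kN/m³ is used throughout; overburden q = 7.89 × 1.5 = 11.835 kPa; the same γ' applies in the ½γBN_γ term.
Cohesion term c·N_c·s_c = 16 × 18 × 1.11 = 319.68 kPa; surcharge term q·N_q = 11.835 × 8.66 = 102.49 kPa; self-weight term 0.5·γ·B·N_γ·s_γ = 0.5 × 7.89 × 1.5 × 4.88 × 0.89 = 25.701 kPa.
q_ult = 319.68 + 102.49 + 25.701 = 447.87 kPa.
q_net = 447.87 − 11.835 = 436.04 kPa.
q_all(net) = 436.04 / 2.5 = 174.41 kPa.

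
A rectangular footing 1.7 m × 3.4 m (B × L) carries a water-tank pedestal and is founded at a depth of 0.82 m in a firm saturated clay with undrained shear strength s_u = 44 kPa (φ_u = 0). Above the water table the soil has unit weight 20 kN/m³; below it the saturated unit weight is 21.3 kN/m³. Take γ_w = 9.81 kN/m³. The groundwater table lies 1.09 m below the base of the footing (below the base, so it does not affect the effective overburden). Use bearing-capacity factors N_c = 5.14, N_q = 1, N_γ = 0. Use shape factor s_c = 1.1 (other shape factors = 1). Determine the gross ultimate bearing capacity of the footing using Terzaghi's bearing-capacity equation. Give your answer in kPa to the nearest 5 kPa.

Effective surcharge at the founding depth q = γ·D_f = 20 × 0.82 = 16.4 kPa.
q_ult = c·N_c·s_c + q·N_q
     = 44 × 5.14 × 1.1 + 16.4 × 1
     = 248.78 + 16.4 = 265.18 kPa.

q_ult ≈ 265 kPa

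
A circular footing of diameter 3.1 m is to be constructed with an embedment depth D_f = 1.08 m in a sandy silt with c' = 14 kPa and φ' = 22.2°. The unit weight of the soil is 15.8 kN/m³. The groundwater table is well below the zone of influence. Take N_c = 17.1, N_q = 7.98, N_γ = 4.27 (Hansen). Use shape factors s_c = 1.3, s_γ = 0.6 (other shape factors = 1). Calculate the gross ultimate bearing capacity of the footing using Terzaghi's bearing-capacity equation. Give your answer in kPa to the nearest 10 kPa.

Overburden at base level: q = 15.8 × 1.08 = 17.064 kPa.
Cohesion term c·N_c·s_c = 14 × 17.1 × 1.3 = 311.22 kPa; surcharge term q·N_q = 17.064 × 7.98 = 136.17 kPa; self-weight term 0.5·γ·B·N_γ·s_γ = 0.5 × 15.8 × 3.1 × 4.27 × 0.6 = 62.743 kPa.
q_ult = 311.22 + 136.17 + 62.743 = 510.13 kPa.

q_ult ≈ 510 kPa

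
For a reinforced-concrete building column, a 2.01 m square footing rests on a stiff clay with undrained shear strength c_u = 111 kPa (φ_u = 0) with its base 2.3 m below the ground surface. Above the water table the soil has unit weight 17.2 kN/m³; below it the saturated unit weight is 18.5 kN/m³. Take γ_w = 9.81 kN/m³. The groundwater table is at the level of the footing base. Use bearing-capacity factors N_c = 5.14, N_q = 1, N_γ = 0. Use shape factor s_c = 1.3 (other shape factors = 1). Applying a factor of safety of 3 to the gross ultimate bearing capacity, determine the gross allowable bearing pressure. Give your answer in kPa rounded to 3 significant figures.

q_all ≈ 260 kPa

q = γ·D_f = 17.2 × 2.3 = 39.56 kPa.
c·N_c·s_c = 111 × 5.14 × 1.3 = 741.7 kPa
q·N_q = 39.56 × 1 = 39.56 kPa
q_ult = 741.7 + 39.56 = 781.26 kPa.
q_all = q_ult / FS = 781.26 / 3 = 260.42 kPa.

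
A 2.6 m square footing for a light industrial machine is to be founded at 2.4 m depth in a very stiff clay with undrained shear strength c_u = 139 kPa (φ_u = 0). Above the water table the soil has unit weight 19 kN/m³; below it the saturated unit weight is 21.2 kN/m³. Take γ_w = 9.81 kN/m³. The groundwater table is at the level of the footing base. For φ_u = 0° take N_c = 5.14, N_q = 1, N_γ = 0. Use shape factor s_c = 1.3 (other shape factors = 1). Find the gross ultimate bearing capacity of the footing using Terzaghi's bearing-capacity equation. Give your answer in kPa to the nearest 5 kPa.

Effective surcharge at the founding depth q = γ·D_f = 19 × 2.4 = 45.6 kPa.
q_ult = c·N_c·s_c + q·N_q
     = 139 × 5.14 × 1.3 + 45.6 × 1
     = 928.8 + 45.6 = 974.4 kPa.

q_ult ≈ 975 kPa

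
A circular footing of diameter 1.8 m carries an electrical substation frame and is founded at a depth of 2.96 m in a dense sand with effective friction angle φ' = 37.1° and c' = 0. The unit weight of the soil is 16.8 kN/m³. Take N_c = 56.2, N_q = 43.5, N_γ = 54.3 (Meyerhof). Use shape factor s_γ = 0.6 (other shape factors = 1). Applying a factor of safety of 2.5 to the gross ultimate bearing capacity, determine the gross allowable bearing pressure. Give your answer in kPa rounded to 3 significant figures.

q_all ≈ 1060 kPa

Effective surcharge at the founding depth q = γ·D_f = 16.8 × 2.96 = 49.728 kPa.
q_ult = q·N_q + 0.5·γ·B·N_γ·s_γ
     = 49.728 × 43.5 + 0.5 × 16.8 × 1.8 × 54.3 × 0.6
     = 2163.2 + 492.61 = 2655.8 kPa.
q_all = q_ult / FS = 2655.8 / 2.5 = 1062.3 kPa.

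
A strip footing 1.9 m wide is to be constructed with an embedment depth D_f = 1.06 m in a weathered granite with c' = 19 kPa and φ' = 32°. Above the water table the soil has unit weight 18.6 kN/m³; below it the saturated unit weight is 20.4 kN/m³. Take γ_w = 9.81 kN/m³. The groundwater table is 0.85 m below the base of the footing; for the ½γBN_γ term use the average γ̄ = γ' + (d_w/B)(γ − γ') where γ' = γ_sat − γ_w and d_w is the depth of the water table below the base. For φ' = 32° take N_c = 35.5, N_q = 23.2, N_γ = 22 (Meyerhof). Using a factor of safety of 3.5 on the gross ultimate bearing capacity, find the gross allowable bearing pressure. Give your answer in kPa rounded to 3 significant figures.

Effective surcharge at the founding depth q = γ·D_f = 18.6 × 1.06 = 19.716 kPa.
With d_w = 0.85 m < B, γ̄ = 10.59 + (0.85/1.9) × (18.6 − 10.59) = 14.173 kN/m³.
q_ult = c·N_c + q·N_q + 0.5·γ·B·N_γ
     = 19 × 35.5 + 19.716 × 23.2 + 0.5 × 14.173 × 1.9 × 22
     = 674.5 + 457.41 + 296.22 = 1428.1 kPa.
q_all = 1428.1 / 3.5 = 408.04 kPa.

q_all ≈ 408 kPa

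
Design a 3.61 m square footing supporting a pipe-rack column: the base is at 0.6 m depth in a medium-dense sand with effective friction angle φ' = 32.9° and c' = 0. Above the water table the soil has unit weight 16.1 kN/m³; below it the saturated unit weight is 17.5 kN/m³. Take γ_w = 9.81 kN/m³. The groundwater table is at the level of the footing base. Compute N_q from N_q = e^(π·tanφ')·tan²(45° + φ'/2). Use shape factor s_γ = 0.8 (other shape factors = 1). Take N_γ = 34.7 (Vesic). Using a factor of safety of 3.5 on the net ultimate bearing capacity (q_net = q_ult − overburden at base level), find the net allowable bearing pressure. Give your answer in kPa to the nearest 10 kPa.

N_q = e^(π·tan32.9°)·tan²(61.45°) = 25.78.
q = γ·D_f = 16.1 × 0.6 = 9.66 kPa.
For the ½γBN_γ term take γ' = 17.5 − 9.81 = 7.69 kN/m³ (soil below base is submerged).
q·N_q = 9.66 × 25.782 = 249.06 kPa
0.5·γ·B·N_γ·s_γ = 0.5 × 7.69 × 3.61 × 34.7 × 0.8 = 385.32 kPa
q_ult = 249.06 + 385.32 = 634.38 kPa.
q_net = 634.38 − 9.66 = 624.72 kPa.
q_all(net) = 624.72 / 3.5 = 178.49 kPa.

q_all(net) ≈ 180 kPa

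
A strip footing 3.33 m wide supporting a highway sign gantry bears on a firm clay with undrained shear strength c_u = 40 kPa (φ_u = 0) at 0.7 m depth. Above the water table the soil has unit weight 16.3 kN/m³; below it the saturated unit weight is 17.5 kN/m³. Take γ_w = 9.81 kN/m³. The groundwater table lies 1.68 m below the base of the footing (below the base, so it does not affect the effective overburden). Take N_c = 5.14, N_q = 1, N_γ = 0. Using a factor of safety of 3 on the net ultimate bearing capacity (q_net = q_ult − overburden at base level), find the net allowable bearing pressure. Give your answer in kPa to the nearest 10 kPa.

q_all(net) ≈ 70 kPa

q = γ·D_f = 16.3 × 0.7 = 11.41 kPa.
c·N_c = 40 × 5.14 = 205.6 kPa
q·N_q = 11.41 × 1 = 11.41 kPa
q_ult = 205.6 + 11.41 = 217.01 kPa.
q_net = 217.01 − 11.41 = 205.6 kPa.
q_all(net) = 205.6 / 3 = 68.533 kPa.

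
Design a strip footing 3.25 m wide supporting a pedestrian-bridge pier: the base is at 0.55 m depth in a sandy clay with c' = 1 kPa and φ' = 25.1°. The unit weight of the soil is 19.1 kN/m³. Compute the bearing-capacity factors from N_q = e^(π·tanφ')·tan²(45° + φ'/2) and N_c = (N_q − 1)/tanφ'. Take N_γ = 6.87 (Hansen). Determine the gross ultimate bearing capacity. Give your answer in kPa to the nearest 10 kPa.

q_ult ≈ 350 kPa

tan25.1° = 0.4684, so N_q = e^(π×0.4684)·tan²(57.55°) = 4.356 × 2.473 = 10.78.
N_c = (10.78 − 1)/tan25.1° = 20.87.
Overburden at base level: q = 19.1 × 0.55 = 10.505 kPa.
Cohesion term c·N_c = 1 × 20.867 = 20.867 kPa; surcharge term q·N_q = 10.505 × 10.775 = 113.19 kPa; self-weight term 0.5·γ·B·N_γ = 0.5 × 19.1 × 3.25 × 6.87 = 213.23 kPa.
q_ult = 20.867 + 113.19 + 213.23 = 347.29 kPa.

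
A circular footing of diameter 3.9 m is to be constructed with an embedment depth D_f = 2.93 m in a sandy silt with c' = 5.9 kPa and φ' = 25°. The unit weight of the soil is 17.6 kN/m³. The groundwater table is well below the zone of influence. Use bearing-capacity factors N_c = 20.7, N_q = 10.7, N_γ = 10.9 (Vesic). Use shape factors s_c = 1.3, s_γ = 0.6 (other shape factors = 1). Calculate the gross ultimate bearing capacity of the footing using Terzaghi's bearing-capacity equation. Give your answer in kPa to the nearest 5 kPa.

q_ult ≈ 935 kPa

Effective surcharge at the founding depth q = γ·D_f = 17.6 × 2.93 = 51.568 kPa.
q_ult = c·N_c·s_c + q·N_q + 0.5·γ·B·N_γ·s_γ
     = 5.9 × 20.7 × 1.3 + 51.568 × 10.7 + 0.5 × 17.6 × 3.9 × 10.9 × 0.6
     = 158.77 + 551.78 + 224.45 = 935 kPa.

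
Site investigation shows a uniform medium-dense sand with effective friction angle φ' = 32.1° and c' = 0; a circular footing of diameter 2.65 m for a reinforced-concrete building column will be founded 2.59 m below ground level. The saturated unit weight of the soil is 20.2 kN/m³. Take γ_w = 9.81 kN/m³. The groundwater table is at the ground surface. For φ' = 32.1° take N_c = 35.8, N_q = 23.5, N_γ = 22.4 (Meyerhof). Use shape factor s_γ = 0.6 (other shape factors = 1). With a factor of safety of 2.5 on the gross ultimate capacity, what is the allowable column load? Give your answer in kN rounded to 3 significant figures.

P_all ≈ 1800 kN

With the water table at the surface the whole profile is submerged: γ' = 20.2 − 9.81 = 10.39 kN/m³, so q = γ'·D_f = 26.91 kPa; the same γ' applies in the ½γBN_γ term.
q_ult = q·N_q + 0.5·γ·B·N_γ·s_γ
     = 26.91 × 23.5 + 0.5 × 10.39 × 2.65 × 22.4 × 0.6
     = 632.39 + 185.03 = 817.41 kPa.
Gross allowable pressure q_all = 817.41 / 2.5 = 326.96 kPa.
Footing area = 5.5155 m², so allowable column load = 326.96 × 5.5155 = 1803.4 kN.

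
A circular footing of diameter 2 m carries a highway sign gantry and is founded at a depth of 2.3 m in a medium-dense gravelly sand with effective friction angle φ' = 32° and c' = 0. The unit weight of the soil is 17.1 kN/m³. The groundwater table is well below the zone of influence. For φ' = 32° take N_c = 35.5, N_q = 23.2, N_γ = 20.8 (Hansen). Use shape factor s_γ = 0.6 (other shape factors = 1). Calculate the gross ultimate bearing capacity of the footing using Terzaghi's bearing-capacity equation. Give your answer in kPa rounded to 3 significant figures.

Overburden at base level: q = 17.1 × 2.3 = 39.33 kPa.
Surcharge term q·N_q = 39.33 × 23.2 = 912.46 kPa; self-weight term 0.5·γ·B·N_γ·s_γ = 0.5 × 17.1 × 2 × 20.8 × 0.6 = 213.41 kPa.
q_ult = 912.46 + 213.41 = 1125.9 kPa.

q_ult ≈ 1130 kPa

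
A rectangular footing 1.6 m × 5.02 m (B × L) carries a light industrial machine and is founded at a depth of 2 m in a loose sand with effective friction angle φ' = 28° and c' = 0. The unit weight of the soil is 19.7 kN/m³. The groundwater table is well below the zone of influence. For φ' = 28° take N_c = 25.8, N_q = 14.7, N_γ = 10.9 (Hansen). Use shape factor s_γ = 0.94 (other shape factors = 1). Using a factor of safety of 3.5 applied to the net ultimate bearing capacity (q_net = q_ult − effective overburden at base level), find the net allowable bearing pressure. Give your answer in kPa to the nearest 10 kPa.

q = γ·D_f = 19.7 × 2 = 39.4 kPa.
q·N_q = 39.4 × 14.7 = 579.18 kPa
0.5·γ·B·N_γ·s_γ = 0.5 × 19.7 × 1.6 × 10.9 × 0.94 = 161.48 kPa
q_ult = 579.18 + 161.48 = 740.66 kPa.
Net ultimate: q_net = 740.66 − 39.4 = 701.26 kPa.
q_all(net) = 701.26 / 3.5 = 200.36 kPa.

q_all(net) ≈ 200 kPa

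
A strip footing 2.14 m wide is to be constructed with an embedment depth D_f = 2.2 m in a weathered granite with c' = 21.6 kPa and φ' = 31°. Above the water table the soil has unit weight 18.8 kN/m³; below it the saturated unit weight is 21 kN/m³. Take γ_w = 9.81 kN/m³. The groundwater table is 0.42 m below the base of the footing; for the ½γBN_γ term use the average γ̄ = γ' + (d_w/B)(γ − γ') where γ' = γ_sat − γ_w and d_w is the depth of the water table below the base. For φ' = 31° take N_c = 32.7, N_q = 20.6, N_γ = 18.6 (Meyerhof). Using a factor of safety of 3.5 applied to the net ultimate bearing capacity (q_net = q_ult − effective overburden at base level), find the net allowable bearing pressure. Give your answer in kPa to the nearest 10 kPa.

q_all(net) ≈ 510 kPa

Effective surcharge at the founding depth q = γ·D_f = 18.8 × 2.2 = 41.36 kPa.
With d_w = 0.42 m < B, γ̄ = 11.19 + (0.42/2.14) × (18.8 − 11.19) = 12.684 kN/m³.
q_ult = c·N_c + q·N_q + 0.5·γ·B·N_γ
     = 21.6 × 32.7 + 41.36 × 20.6 + 0.5 × 12.684 × 2.14 × 18.6
     = 706.32 + 852.02 + 252.43 = 1810.8 kPa.
Net ultimate: q_net = 1810.8 − 41.36 = 1769.4 kPa.
q_all(net) = 1769.4 / 3.5 = 505.54 kPa.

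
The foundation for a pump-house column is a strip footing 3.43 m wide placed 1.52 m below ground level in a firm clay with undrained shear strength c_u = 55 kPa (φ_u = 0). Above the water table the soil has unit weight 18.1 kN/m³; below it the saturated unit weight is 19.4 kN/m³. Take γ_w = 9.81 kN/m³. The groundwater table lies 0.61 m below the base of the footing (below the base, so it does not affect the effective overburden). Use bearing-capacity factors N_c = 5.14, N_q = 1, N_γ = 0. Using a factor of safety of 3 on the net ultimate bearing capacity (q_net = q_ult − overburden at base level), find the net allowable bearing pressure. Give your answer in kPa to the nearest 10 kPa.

q_all(net) ≈ 90 kPa

Overburden at base level: q = 18.1 × 1.52 = 27.512 kPa.
Cohesion term c·N_c = 55 × 5.14 = 282.7 kPa; surcharge term q·N_q = 27.512 × 1 = 27.512 kPa.
q_ult = 282.7 + 27.512 = 310.21 kPa.
q_net = 310.21 − 27.512 = 282.7 kPa.
q_all(net) = 282.7 / 3 = 94.233 kPa.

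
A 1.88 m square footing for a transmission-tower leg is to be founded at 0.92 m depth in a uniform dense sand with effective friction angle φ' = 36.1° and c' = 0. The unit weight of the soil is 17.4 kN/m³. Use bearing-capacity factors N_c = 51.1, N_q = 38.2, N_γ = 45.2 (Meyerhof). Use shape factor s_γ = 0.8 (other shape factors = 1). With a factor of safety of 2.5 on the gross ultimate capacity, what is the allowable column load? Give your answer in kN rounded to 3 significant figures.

q = γ·D_f = 17.4 × 0.92 = 16.008 kPa.
q·N_q = 16.008 × 38.2 = 611.51 kPa
0.5·γ·B·N_γ·s_γ = 0.5 × 17.4 × 1.88 × 45.2 × 0.8 = 591.43 kPa
q_ult = 611.51 + 591.43 = 1202.9 kPa.
Gross allowable pressure q_all = 1202.9 / 2.5 = 481.18 kPa.
Footing area = 3.5344 m², so allowable column load = 481.18 × 3.5344 = 1700.7 kN.

P_all ≈ 1700 kN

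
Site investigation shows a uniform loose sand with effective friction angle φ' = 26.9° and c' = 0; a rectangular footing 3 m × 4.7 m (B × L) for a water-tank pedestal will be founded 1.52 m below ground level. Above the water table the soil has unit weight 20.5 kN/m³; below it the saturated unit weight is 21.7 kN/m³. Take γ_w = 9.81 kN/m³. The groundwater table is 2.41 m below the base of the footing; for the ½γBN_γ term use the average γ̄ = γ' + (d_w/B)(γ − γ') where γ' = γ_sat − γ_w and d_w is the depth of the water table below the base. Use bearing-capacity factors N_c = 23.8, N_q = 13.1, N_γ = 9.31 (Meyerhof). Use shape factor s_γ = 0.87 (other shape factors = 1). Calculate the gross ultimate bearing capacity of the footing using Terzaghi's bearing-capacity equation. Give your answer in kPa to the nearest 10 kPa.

Overburden at base level: q = 20.5 × 1.52 = 31.16 kPa.
The water table is 2.41 m below the base (< B = 3 m), so the ½γBN_γ term uses γ̄ = γ' + (d_w/B)(γ − γ') = 11.89 + (2.41/3)(20.5 − 11.89) = 18.807 kN/m³.
Surcharge term q·N_q = 31.16 × 13.1 = 408.2 kPa; self-weight term 0.5·γ·B·N_γ·s_γ = 0.5 × 18.807 × 3 × 9.31 × 0.87 = 228.49 kPa.
q_ult = 408.2 + 228.49 = 636.69 kPa.

q_ult ≈ 640 kPa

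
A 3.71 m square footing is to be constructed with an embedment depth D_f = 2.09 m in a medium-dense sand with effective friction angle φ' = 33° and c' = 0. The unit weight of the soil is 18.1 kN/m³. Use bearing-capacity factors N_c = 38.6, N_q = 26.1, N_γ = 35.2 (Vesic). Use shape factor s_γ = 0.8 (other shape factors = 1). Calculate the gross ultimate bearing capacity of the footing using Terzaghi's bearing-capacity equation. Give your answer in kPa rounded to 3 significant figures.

q_ult ≈ 1930 kPa

q = γ·D_f = 18.1 × 2.09 = 37.829 kPa.
q·N_q = 37.829 × 26.1 = 987.34 kPa
0.5·γ·B·N_γ·s_γ = 0.5 × 18.1 × 3.71 × 35.2 × 0.8 = 945.49 kPa
q_ult = 987.34 + 945.49 = 1932.8 kPa.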